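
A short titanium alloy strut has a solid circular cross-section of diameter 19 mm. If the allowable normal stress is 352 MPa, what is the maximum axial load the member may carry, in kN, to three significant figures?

99.8 kN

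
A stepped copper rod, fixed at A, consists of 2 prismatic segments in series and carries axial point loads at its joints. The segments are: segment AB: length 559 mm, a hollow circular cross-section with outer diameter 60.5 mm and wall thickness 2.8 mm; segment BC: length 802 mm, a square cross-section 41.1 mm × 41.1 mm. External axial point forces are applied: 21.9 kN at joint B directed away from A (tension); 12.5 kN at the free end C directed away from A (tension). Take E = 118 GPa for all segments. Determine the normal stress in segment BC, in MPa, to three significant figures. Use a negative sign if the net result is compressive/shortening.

Internal axial forces (sectioning from the free end, tension +): N_BC = 12.5 kN, N_AB = 34.4 kN.
A_BC = 1689 mm².
σ_BC = N_BC/A_BC = 12500/1689 = 7.4 MPa.

7.40 MPa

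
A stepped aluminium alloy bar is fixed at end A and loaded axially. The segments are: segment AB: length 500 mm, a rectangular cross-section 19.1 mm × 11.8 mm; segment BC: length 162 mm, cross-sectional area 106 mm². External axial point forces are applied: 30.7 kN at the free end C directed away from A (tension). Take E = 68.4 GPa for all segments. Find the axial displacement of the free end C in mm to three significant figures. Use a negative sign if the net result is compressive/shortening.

1.68 mm

Internal axial forces (sectioning from the free end, tension +): N_BC = 30.7 kN, N_AB = 30.7 kN.
A_AB = 225.4 mm².
δ_AB = 30700·500/(225.4·68400) = 0.9957 mm
δ_BC = 30700·162/(106·68400) = 0.6859 mm
δ = Σδ_i = 1.682 mm.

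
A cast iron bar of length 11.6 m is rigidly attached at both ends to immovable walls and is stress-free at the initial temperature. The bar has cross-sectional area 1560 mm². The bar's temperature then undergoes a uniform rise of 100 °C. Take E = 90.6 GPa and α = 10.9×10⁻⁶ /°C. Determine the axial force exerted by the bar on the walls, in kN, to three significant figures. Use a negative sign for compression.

-154 kN

Free thermal expansion αLΔT = 10.9e-6 · 11600 · 100 = 12.64 mm.
The walls impose strain ε = −(12.64)/11600 = -1.0900e-03; σ = Eε = 90600 · -1.0900e-03 = -98.75 MPa.
Wall reaction R = σ·A = -98.75·1560 = -154100 N = -154.1 kN.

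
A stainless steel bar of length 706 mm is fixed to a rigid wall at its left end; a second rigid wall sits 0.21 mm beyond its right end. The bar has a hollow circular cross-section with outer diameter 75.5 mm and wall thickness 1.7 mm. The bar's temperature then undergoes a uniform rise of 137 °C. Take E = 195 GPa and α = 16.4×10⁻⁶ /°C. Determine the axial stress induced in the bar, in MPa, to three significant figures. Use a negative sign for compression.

-380 MPa

Free thermal expansion αLΔT = 16.4e-6 · 706 · 137 = 1.586 mm.
The walls engage after the gap closes; constrained expansion = 1.586 − 0.21 = 1.376 mm.
The walls impose strain ε = −(1.376)/706 = -1.9493e-03; σ = Eε = 195000 · -1.9493e-03 = -380.1 MPa.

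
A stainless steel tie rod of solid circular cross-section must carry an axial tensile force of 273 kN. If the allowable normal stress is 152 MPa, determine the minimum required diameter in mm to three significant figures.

47.8 mm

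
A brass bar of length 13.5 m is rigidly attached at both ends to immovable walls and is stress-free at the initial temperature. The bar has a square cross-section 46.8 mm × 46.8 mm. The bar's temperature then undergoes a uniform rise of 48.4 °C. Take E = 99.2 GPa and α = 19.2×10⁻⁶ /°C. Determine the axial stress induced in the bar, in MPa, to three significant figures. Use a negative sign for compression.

-92.2 MPa

Free thermal expansion αLΔT = 19.2e-6 · 13500 · 48.4 = 12.55 mm.
The walls impose strain ε = −(12.55)/13500 = -9.2928e-04; σ = Eε = 99200 · -9.2928e-04 = -92.18 MPa.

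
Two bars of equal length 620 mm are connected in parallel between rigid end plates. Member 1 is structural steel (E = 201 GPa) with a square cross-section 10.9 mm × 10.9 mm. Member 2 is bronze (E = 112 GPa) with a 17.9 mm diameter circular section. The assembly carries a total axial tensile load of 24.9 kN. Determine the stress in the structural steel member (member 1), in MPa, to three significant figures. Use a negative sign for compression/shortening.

96.1 MPa

A_1 = 118.8 mm².
A_2 = 251.6 mm².
Equal strain + equilibrium ⇒ each member carries load in proportion to AE: A₁E₁ = 23880000 N, A₂E₂ = 28180000 N, ΣAE = 52070000 N.
σ₁ = P·E₁/ΣAE = 24900·201000/52070000 = 96.13 MPa.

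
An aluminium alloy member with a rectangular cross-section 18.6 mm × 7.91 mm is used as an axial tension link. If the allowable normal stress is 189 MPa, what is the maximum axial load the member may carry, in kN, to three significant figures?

27.8 kN

A = 147.1 mm².
P_max = σ_allow · A = 189 · 147.1 = 27810 N = 27.81 kN.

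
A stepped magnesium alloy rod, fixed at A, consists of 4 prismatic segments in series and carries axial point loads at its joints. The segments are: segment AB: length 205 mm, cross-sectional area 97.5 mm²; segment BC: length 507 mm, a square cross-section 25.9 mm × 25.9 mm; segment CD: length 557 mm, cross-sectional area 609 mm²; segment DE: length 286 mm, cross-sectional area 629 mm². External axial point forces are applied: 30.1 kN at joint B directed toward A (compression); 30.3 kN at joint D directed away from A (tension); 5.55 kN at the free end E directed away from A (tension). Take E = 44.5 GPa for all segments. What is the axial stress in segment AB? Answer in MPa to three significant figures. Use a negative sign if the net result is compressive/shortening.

Internal axial forces (sectioning from the free end, tension +): N_DE = 5.55 kN, N_CD = 35.85 kN, N_BC = 35.85 kN, N_AB = 5.75 kN.
σ_AB = N_AB/A_AB = 5750/97.5 = 58.97 MPa.

59.0 MPa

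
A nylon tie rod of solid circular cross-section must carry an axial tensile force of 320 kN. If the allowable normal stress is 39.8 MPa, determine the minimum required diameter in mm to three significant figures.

101 mm

Required area A ≥ P/σ_allow = 320000/39.8 = 8040 mm².
For a solid circular section, d ≥ √(4A/π) = 101.2 mm.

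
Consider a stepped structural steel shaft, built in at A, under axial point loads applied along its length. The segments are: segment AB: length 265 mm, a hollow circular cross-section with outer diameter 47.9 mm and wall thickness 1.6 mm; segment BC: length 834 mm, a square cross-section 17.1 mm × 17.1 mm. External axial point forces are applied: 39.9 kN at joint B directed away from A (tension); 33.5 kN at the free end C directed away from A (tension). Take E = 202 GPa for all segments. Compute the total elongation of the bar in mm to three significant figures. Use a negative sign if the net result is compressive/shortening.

0.887 mm

Internal axial forces (sectioning from the free end, tension +): N_BC = 33.5 kN, N_AB = 73.4 kN.
A_AB = 232.7 mm².
A_BC = 292.4 mm².
δ_AB = 73400·265/(232.7·202000) = 0.4138 mm
δ_BC = 33500·834/(292.4·202000) = 0.473 mm
δ = Σδ_i = 0.8868 mm.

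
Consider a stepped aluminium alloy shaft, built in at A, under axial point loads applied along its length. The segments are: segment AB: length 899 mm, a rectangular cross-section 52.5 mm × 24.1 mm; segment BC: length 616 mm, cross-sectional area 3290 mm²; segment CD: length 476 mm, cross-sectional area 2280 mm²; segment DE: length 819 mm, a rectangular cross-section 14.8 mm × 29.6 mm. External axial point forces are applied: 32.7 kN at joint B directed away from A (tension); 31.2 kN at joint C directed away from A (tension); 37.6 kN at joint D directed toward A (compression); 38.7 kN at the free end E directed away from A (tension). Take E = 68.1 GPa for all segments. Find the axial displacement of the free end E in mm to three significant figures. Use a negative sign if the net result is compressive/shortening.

Internal axial forces (sectioning from the free end, tension +): N_DE = 38.7 kN, N_CD = 1.1 kN, N_BC = 32.3 kN, N_AB = 65 kN.
A_AB = 1265 mm².
A_DE = 438.1 mm².
δ_AB = 65000·899/(1265·68100) = 0.6782 mm
δ_BC = 32300·616/(3290·68100) = 0.08881 mm
δ_CD = 1100·476/(2280·68100) = 0.003372 mm
δ_DE = 38700·819/(438.1·68100) = 1.062 mm
δ = Σδ_i = 1.833 mm.

1.83 mm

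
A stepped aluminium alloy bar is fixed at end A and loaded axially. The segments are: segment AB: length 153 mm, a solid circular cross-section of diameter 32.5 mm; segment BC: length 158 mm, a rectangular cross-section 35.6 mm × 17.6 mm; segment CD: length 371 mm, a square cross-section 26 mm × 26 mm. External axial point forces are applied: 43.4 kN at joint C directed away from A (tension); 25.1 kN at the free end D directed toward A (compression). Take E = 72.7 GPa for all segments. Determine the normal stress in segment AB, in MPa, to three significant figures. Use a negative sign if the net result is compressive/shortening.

Internal axial forces (sectioning from the free end, tension +): N_CD = -25.1 kN, N_BC = 18.3 kN, N_AB = 18.3 kN.
A_AB = 829.6 mm².
σ_AB = N_AB/A_AB = 18300/829.6 = 22.06 MPa.

22.1 MPa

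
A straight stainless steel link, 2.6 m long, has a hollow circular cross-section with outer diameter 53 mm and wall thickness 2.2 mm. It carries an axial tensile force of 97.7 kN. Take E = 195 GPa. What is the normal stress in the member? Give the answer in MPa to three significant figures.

A = 351.1 mm².
σ = N/A = 97700/351.1 = 278.3 MPa.

278 MPa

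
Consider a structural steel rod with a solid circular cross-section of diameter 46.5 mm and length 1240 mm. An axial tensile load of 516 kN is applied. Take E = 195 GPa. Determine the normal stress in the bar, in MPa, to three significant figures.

304 MPa

A = 1698 mm².
σ = N/A = 516000/1698 = 303.8 MPa.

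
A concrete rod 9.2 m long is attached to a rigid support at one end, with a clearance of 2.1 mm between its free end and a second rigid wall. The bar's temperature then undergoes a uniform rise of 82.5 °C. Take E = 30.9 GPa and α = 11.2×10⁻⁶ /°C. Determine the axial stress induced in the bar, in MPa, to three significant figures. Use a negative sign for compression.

-21.5 MPa

Free thermal expansion αLΔT = 11.2e-6 · 9200 · 82.5 = 8.501 mm.
The walls engage after the gap closes; constrained expansion = 8.501 − 2.1 = 6.401 mm.
The walls impose strain ε = −(6.401)/9200 = -6.9574e-04; σ = Eε = 30900 · -6.9574e-04 = -21.5 MPa.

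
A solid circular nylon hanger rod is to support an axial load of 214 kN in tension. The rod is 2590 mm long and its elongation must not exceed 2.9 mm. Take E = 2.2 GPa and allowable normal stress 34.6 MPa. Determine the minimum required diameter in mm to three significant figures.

333 mm

Required area A ≥ P/σ_allow = 214000/34.6 = 6185 mm².
For a solid circular section, d ≥ √(4A/π) = 88.74 mm.
Elongation limit: A ≥ PL/(Eδ_allow) = 214000·2590/(2200·2.9) = 86870 mm² ⇒ d ≥ 332.6 mm.
The elongation limit governs.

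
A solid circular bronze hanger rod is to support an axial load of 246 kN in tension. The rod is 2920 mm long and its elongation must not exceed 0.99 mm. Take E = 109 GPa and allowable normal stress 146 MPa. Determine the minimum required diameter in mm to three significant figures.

92.1 mm

Required area A ≥ P/σ_allow = 246000/146 = 1685 mm².
For a solid circular section, d ≥ √(4A/π) = 46.32 mm.
Elongation limit: A ≥ PL/(Eδ_allow) = 246000·2920/(109000·0.99) = 6657 mm² ⇒ d ≥ 92.06 mm.
The elongation limit governs.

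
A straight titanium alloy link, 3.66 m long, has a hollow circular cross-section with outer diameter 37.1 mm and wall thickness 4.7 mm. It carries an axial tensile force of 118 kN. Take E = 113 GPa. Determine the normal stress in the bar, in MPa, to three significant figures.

247 MPa

A = 478.4 mm².
σ = N/A = 118000/478.4 = 246.7 MPa.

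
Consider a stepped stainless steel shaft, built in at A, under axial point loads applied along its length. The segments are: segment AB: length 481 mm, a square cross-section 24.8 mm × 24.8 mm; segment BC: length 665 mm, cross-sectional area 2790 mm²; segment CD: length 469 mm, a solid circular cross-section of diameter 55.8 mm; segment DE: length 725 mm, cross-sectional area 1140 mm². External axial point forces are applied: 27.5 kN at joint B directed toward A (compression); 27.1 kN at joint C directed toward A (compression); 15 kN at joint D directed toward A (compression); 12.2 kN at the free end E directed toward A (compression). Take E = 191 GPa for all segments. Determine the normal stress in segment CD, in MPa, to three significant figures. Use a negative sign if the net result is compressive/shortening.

-11.1 MPa

Internal axial forces (sectioning from the free end, tension +): N_DE = -12.2 kN, N_CD = -27.2 kN, N_BC = -54.3 kN, N_AB = -81.8 kN.
A_CD = 2445 mm².
σ_CD = N_CD/A_CD = -27200/2445 = -11.12 MPa.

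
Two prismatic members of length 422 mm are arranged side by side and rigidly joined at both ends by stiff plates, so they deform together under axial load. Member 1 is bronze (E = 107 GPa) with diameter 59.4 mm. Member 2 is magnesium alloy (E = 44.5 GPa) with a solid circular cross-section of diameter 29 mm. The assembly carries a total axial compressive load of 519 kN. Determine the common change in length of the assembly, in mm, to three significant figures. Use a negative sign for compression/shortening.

-0.672 mm

A_1 = 2771 mm².
A_2 = 660.5 mm².
Equal strain + equilibrium ⇒ each member carries load in proportion to AE: A₁E₁ = 296500000 N, A₂E₂ = 29390000 N, ΣAE = 325900000 N.
δ = PL/ΣAE = -519000·422/325900000 = -0.672 mm.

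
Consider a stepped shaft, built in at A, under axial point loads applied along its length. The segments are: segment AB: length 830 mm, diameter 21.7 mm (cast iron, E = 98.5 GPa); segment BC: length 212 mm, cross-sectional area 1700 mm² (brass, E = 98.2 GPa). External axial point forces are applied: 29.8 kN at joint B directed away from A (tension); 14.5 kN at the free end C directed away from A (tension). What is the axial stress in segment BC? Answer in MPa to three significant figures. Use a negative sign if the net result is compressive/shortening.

Internal axial forces (sectioning from the free end, tension +): N_BC = 14.5 kN, N_AB = 44.3 kN.
σ_BC = N_BC/A_BC = 14500/1700 = 8.529 MPa.

8.53 MPa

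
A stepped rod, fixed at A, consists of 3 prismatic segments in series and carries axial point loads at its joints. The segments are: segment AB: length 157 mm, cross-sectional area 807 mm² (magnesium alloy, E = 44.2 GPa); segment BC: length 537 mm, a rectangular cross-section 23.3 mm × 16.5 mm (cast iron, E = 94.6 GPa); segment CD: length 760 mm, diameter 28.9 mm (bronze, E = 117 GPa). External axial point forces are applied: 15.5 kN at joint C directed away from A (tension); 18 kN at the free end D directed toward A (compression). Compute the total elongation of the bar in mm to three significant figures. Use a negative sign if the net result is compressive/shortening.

-0.226 mm

Internal axial forces (sectioning from the free end, tension +): N_CD = -18 kN, N_BC = -2.5 kN, N_AB = -2.5 kN.
A_BC = 384.4 mm².
A_CD = 656 mm².
δ_AB = -2500·157/(807·44200) = -0.011 mm
δ_BC = -2500·537/(384.4·94600) = -0.03691 mm
δ_CD = -18000·760/(656·117000) = -0.1782 mm
δ = Σδ_i = -0.2262 mm.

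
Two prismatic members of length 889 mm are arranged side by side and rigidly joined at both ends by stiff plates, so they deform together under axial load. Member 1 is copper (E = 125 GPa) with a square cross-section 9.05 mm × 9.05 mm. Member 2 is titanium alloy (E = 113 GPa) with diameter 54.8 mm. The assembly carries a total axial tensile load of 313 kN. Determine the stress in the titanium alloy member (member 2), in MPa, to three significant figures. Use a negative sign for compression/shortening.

128 MPa

A_1 = 81.9 mm².
A_2 = 2359 mm².
Equal strain + equilibrium ⇒ each member carries load in proportion to AE: A₁E₁ = 10240000 N, A₂E₂ = 266500000 N, ΣAE = 276800000 N.
σ₂ = P·E₂/ΣAE = 313000·113000/276800000 = 127.8 MPa.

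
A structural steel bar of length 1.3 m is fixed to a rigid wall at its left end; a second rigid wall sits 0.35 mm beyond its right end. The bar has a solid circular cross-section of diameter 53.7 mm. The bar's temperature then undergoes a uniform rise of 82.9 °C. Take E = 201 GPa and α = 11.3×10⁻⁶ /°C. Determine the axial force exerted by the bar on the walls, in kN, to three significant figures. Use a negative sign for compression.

Free thermal expansion αLΔT = 11.3e-6 · 1300 · 82.9 = 1.218 mm.
The walls engage after the gap closes; constrained expansion = 1.218 − 0.35 = 0.8678 mm.
The walls impose strain ε = −(0.8678)/1300 = -6.6754e-04; σ = Eε = 201000 · -6.6754e-04 = -134.2 MPa.
Wall reaction R = σ·A = -134.2·2265 = -303900 N = -303.9 kN.

-304 kN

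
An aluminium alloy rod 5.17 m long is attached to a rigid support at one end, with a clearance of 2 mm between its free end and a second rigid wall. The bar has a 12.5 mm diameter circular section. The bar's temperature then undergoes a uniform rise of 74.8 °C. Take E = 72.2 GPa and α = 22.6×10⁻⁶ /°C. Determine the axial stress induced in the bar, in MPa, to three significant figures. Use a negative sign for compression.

Free thermal expansion αLΔT = 22.6e-6 · 5170 · 74.8 = 8.74 mm.
The walls engage after the gap closes; constrained expansion = 8.74 − 2 = 6.74 mm.
The walls impose strain ε = −(6.74)/5170 = -1.3036e-03; σ = Eε = 72200 · -1.3036e-03 = -94.12 MPa.

-94.1 MPa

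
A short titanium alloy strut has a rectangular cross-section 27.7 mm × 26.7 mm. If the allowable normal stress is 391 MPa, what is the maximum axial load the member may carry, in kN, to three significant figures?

A = 739.6 mm².
P_max = σ_allow · A = 391 · 739.6 = 289200 N = 289.2 kN.

289 kN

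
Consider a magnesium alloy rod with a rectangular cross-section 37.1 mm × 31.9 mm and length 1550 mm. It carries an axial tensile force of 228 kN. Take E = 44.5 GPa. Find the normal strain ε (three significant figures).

A = 1183 mm².
σ = N/A = 192.7 MPa; ε = σ/E = 192.7/44500 = 4.329e-03.

0.00433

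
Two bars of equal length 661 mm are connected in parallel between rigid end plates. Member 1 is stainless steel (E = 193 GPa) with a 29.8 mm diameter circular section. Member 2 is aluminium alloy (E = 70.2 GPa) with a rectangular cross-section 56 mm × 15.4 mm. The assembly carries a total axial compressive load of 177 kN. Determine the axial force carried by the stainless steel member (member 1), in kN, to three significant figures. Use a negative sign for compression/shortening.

-122 kN

A_1 = 697.5 mm².
A_2 = 862.4 mm².
Equal strain + equilibrium ⇒ each member carries load in proportion to AE: A₁E₁ = 134600000 N, A₂E₂ = 60540000 N, ΣAE = 195200000 N.
F₁ = P·A₁E₁/ΣAE = -177000·134600000/195200000 = -122100 N.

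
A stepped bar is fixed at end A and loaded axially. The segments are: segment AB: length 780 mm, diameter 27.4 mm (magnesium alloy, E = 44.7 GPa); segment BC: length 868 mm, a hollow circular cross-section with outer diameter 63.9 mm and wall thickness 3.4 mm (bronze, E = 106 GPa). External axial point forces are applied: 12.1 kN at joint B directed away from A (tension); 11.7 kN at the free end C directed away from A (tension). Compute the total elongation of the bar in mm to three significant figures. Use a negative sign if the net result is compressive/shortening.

Internal axial forces (sectioning from the free end, tension +): N_BC = 11.7 kN, N_AB = 23.8 kN.
A_AB = 589.6 mm².
A_BC = 646.2 mm².
δ_AB = 23800·780/(589.6·44700) = 0.7043 mm
δ_BC = 11700·868/(646.2·106000) = 0.1483 mm
δ = Σδ_i = 0.8526 mm.

0.853 mm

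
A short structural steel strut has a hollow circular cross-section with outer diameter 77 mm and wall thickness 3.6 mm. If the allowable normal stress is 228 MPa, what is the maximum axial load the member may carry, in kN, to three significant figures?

189 kN

A = 830.1 mm².
P_max = σ_allow · A = 228 · 830.1 = 189300 N = 189.3 kN.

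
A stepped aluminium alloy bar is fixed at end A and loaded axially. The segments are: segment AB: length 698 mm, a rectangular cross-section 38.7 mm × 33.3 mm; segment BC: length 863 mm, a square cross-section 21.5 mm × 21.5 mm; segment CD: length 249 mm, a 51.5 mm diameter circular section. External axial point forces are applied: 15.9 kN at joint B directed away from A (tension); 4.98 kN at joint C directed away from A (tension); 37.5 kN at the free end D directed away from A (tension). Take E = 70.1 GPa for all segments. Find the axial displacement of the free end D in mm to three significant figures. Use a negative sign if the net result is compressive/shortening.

1.65 mm

Internal axial forces (sectioning from the free end, tension +): N_CD = 37.5 kN, N_BC = 42.48 kN, N_AB = 58.38 kN.
A_AB = 1289 mm².
A_BC = 462.2 mm².
A_CD = 2083 mm².
δ_AB = 58380·698/(1289·70100) = 0.4511 mm
δ_BC = 42480·863/(462.2·70100) = 1.131 mm
δ_CD = 37500·249/(2083·70100) = 0.06395 mm
δ = Σδ_i = 1.646 mm.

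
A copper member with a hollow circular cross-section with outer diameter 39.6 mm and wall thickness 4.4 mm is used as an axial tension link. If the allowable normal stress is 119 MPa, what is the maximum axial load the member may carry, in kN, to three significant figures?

A = 486.6 mm².
P_max = σ_allow · A = 119 · 486.6 = 57900 N = 57.9 kN.

57.9 kN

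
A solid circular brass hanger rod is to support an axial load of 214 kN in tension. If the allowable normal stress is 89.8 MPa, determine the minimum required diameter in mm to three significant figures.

55.1 mm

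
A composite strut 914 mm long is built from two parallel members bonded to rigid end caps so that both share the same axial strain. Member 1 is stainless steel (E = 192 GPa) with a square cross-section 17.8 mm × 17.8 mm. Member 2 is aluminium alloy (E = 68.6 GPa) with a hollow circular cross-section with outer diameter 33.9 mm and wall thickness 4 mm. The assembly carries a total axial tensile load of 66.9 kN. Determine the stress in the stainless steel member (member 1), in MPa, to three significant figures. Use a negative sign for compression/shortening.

A_1 = 316.8 mm².
A_2 = 375.7 mm².
Equal strain + equilibrium ⇒ each member carries load in proportion to AE: A₁E₁ = 60830000 N, A₂E₂ = 25780000 N, ΣAE = 86610000 N.
σ₁ = P·E₁/ΣAE = 66900·192000/86610000 = 148.3 MPa.

148 MPa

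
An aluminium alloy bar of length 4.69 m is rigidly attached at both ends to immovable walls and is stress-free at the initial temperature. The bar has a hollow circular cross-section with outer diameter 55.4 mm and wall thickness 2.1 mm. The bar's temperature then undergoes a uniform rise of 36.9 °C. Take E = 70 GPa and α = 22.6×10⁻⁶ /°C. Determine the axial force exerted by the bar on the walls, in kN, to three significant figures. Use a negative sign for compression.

Free thermal expansion αLΔT = 22.6e-6 · 4690 · 36.9 = 3.911 mm.
The walls impose strain ε = −(3.911)/4690 = -8.3394e-04; σ = Eε = 70000 · -8.3394e-04 = -58.38 MPa.
Wall reaction R = σ·A = -58.38·351.6 = -20530 N = -20.53 kN.

-20.5 kN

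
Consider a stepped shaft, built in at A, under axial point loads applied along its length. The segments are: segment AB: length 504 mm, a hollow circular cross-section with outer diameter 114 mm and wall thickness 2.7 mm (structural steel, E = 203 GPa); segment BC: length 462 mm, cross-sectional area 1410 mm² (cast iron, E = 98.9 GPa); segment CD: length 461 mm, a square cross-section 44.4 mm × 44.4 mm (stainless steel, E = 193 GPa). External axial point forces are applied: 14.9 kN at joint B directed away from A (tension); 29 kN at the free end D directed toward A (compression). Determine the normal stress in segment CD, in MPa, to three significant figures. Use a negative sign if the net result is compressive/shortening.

Internal axial forces (sectioning from the free end, tension +): N_CD = -29 kN, N_BC = -29 kN, N_AB = -14.1 kN.
A_CD = 1971 mm².
σ_CD = N_CD/A_CD = -29000/1971 = -14.71 MPa.

-14.7 MPa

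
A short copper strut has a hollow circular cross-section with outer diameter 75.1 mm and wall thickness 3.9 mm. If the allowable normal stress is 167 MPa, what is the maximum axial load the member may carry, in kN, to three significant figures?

A = 872.4 mm².
P_max = σ_allow · A = 167 · 872.4 = 145700 N = 145.7 kN.

146 kN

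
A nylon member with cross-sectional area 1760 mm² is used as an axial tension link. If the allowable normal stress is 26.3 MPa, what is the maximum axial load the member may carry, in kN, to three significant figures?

46.3 kN

P_max = σ_allow · A = 26.3 · 1760 = 46290 N = 46.29 kN.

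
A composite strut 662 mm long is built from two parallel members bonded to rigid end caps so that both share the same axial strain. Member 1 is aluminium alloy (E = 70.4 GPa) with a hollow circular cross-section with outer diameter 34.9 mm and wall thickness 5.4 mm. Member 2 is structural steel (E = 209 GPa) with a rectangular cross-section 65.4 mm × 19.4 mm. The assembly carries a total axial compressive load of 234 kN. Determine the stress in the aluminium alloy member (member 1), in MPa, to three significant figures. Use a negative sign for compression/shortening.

-54.8 MPa

A_1 = 500.5 mm².
A_2 = 1269 mm².
Equal strain + equilibrium ⇒ each member carries load in proportion to AE: A₁E₁ = 35230000 N, A₂E₂ = 265200000 N, ΣAE = 300400000 N.
σ₁ = P·E₁/ΣAE = -234000·70400/300400000 = -54.84 MPa.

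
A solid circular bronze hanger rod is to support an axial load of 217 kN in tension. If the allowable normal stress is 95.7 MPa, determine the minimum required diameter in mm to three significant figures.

Required area A ≥ P/σ_allow = 217000/95.7 = 2268 mm².
For a solid circular section, d ≥ √(4A/π) = 53.73 mm.

53.7 mm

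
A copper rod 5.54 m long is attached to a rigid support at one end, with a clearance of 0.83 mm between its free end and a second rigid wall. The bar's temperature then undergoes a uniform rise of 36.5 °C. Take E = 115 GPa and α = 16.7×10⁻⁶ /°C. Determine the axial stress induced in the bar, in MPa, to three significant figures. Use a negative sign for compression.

-52.9 MPa

Free thermal expansion αLΔT = 16.7e-6 · 5540 · 36.5 = 3.377 mm.
The walls engage after the gap closes; constrained expansion = 3.377 − 0.83 = 2.547 mm.
The walls impose strain ε = −(2.547)/5540 = -4.5973e-04; σ = Eε = 115000 · -4.5973e-04 = -52.87 MPa.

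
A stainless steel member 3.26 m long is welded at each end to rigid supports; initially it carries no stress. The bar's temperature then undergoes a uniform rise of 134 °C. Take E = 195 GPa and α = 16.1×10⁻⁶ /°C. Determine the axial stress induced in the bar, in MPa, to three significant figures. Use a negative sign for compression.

-421 MPa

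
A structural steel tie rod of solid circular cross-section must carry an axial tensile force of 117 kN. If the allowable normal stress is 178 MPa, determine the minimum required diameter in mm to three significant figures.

28.9 mm

Required area A ≥ P/σ_allow = 117000/178 = 657.3 mm².
For a solid circular section, d ≥ √(4A/π) = 28.93 mm.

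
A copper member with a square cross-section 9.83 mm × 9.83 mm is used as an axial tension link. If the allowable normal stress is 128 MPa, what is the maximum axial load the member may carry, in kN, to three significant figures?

12.4 kN

A = 96.63 mm².
P_max = σ_allow · A = 128 · 96.63 = 12370 N = 12.37 kN.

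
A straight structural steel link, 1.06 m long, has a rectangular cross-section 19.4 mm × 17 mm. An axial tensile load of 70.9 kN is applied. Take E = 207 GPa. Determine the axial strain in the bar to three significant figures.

0.00104

A = 329.8 mm².
σ = N/A = 215 MPa; ε = σ/E = 215/207000 = 1.039e-03.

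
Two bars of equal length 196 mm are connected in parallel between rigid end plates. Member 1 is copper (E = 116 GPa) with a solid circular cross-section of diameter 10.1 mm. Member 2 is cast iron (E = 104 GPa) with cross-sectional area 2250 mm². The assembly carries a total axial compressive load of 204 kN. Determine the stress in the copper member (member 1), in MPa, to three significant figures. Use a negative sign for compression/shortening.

A_1 = 80.12 mm².
Equal strain + equilibrium ⇒ each member carries load in proportion to AE: A₁E₁ = 9294000 N, A₂E₂ = 234000000 N, ΣAE = 243300000 N.
σ₁ = P·E₁/ΣAE = -204000·116000/243300000 = -97.27 MPa.

-97.3 MPa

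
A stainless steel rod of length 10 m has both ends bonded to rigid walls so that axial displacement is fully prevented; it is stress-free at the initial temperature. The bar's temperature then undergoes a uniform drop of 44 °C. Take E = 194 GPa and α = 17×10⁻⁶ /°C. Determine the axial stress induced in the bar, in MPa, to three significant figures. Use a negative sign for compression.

145 MPa

Free thermal expansion αLΔT = 17e-6 · 10000 · -44 = -7.48 mm.
The walls impose strain ε = −(-7.48)/10000 = 7.4800e-04; σ = Eε = 194000 · 7.4800e-04 = 145.1 MPa.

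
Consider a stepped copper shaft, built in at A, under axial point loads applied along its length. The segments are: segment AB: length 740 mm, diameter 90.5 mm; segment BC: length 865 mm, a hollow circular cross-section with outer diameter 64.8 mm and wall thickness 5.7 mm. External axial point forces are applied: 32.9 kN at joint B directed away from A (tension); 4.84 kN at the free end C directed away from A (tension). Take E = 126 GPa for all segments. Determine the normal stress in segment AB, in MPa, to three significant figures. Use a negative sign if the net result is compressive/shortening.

Internal axial forces (sectioning from the free end, tension +): N_BC = 4.84 kN, N_AB = 37.74 kN.
A_AB = 6433 mm².
σ_AB = N_AB/A_AB = 37740/6433 = 5.867 MPa.

5.87 MPa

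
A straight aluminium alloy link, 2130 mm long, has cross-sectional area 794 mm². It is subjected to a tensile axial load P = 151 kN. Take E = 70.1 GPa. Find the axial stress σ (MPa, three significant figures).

σ = N/A = 151000/794 = 190.2 MPa.

190 MPa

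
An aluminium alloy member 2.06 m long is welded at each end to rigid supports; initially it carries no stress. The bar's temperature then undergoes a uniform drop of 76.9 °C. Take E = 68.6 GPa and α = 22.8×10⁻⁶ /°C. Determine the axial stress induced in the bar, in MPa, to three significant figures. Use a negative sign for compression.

120 MPa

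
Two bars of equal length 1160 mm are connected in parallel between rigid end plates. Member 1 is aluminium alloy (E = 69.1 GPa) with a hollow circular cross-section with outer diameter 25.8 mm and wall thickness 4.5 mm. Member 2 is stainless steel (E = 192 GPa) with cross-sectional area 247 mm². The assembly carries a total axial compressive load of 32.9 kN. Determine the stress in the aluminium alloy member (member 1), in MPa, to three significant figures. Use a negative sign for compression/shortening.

A_1 = 301.1 mm².
Equal strain + equilibrium ⇒ each member carries load in proportion to AE: A₁E₁ = 20810000 N, A₂E₂ = 47420000 N, ΣAE = 68230000 N.
σ₁ = P·E₁/ΣAE = -32900·69100/68230000 = -33.32 MPa.

-33.3 MPa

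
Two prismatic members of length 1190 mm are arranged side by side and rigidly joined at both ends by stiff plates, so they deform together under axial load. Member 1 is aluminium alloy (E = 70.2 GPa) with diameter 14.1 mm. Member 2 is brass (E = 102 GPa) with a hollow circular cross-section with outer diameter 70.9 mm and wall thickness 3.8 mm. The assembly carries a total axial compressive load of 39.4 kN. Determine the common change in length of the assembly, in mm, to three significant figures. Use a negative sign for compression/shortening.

-0.506 mm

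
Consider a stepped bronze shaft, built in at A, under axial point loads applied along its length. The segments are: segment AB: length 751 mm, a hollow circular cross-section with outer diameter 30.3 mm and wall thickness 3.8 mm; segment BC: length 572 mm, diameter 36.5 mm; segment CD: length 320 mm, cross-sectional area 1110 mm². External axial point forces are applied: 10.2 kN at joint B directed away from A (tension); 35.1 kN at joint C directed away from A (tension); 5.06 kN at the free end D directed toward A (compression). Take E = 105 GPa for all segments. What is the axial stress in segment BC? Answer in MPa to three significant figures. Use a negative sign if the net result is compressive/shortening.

28.7 MPa

Internal axial forces (sectioning from the free end, tension +): N_CD = -5.06 kN, N_BC = 30.04 kN, N_AB = 40.24 kN.
A_BC = 1046 mm².
σ_BC = N_BC/A_BC = 30040/1046 = 28.71 MPa.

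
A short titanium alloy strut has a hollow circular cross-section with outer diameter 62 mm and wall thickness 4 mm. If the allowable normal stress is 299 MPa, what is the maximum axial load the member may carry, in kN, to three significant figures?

A = 728.8 mm².
P_max = σ_allow · A = 299 · 728.8 = 217900 N = 217.9 kN.

218 kN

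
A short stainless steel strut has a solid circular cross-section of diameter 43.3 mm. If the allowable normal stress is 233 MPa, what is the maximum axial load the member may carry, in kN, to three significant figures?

A = 1473 mm².
P_max = σ_allow · A = 233 · 1473 = 343100 N = 343.1 kN.

343 kN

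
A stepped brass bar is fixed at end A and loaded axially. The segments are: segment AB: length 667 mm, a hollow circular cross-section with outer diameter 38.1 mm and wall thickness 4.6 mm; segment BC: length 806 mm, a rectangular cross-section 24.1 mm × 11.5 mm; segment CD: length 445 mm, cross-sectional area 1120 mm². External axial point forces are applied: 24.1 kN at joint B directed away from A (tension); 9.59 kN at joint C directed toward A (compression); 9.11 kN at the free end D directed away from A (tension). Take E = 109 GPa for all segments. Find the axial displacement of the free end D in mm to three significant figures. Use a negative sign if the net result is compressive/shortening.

0.319 mm

Internal axial forces (sectioning from the free end, tension +): N_CD = 9.11 kN, N_BC = -0.48 kN, N_AB = 23.62 kN.
A_AB = 484.1 mm².
A_BC = 277.2 mm².
δ_AB = 23620·667/(484.1·109000) = 0.2986 mm
δ_BC = -480·806/(277.2·109000) = -0.01281 mm
δ_CD = 9110·445/(1120·109000) = 0.03321 mm
δ = Σδ_i = 0.319 mm.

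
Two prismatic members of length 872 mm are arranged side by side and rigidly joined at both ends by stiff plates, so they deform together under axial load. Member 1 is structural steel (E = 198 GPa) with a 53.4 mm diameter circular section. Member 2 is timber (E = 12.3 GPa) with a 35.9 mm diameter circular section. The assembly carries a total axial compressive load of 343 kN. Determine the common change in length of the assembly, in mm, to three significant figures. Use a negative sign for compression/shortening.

A_1 = 2240 mm².
A_2 = 1012 mm².
Equal strain + equilibrium ⇒ each member carries load in proportion to AE: A₁E₁ = 443400000 N, A₂E₂ = 12450000 N, ΣAE = 455900000 N.
δ = PL/ΣAE = -343000·872/455900000 = -0.6561 mm.

-0.656 mm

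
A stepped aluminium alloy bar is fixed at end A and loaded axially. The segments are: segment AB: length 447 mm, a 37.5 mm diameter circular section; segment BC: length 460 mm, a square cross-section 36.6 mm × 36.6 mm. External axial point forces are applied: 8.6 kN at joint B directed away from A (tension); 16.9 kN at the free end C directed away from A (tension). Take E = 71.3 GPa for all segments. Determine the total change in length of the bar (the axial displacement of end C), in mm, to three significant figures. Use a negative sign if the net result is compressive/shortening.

0.226 mm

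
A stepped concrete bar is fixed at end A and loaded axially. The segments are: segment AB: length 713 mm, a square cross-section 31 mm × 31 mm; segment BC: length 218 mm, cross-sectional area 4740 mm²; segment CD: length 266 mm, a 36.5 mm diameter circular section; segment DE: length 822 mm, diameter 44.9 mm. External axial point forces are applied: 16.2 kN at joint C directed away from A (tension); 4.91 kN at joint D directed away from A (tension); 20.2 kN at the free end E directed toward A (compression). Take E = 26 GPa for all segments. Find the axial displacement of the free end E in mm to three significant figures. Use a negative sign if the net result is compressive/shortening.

Internal axial forces (sectioning from the free end, tension +): N_DE = -20.2 kN, N_CD = -15.29 kN, N_BC = 0.91 kN, N_AB = 0.91 kN.
A_AB = 961 mm².
A_CD = 1046 mm².
A_DE = 1583 mm².
δ_AB = 910·713/(961·26000) = 0.02597 mm
δ_BC = 910·218/(4740·26000) = 0.00161 mm
δ_CD = -15290·266/(1046·26000) = -0.1495 mm
δ_DE = -20200·822/(1583·26000) = -0.4033 mm
δ = Σδ_i = -0.5253 mm.

-0.525 mm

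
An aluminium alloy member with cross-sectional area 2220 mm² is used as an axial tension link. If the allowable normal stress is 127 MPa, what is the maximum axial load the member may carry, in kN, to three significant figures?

P_max = σ_allow · A = 127 · 2220 = 281900 N = 281.9 kN.

282 kN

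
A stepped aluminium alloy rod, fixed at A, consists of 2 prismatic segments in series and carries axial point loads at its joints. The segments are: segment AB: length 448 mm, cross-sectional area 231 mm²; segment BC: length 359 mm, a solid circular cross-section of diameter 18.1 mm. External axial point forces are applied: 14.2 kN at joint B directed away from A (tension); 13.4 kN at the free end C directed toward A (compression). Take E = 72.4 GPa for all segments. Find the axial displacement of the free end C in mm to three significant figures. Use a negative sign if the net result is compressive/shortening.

-0.237 mm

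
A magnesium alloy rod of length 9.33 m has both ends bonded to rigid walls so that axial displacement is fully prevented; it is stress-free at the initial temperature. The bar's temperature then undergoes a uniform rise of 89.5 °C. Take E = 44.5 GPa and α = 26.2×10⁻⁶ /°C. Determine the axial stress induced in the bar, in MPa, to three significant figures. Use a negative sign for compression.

Free thermal expansion αLΔT = 26.2e-6 · 9330 · 89.5 = 21.88 mm.
The walls impose strain ε = −(21.88)/9330 = -2.3449e-03; σ = Eε = 44500 · -2.3449e-03 = -104.3 MPa.

-104 MPa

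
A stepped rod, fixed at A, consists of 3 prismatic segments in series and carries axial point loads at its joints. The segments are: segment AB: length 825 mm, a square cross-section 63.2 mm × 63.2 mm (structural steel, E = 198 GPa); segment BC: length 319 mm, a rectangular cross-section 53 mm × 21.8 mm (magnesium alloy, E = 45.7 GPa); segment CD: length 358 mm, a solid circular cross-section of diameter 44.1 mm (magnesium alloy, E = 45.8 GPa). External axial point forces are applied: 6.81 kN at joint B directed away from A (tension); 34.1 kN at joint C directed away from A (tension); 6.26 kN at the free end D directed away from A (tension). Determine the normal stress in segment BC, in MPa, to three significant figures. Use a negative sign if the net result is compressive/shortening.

Internal axial forces (sectioning from the free end, tension +): N_CD = 6.26 kN, N_BC = 40.36 kN, N_AB = 47.17 kN.
A_BC = 1155 mm².
σ_BC = N_BC/A_BC = 40360/1155 = 34.93 MPa.

34.9 MPa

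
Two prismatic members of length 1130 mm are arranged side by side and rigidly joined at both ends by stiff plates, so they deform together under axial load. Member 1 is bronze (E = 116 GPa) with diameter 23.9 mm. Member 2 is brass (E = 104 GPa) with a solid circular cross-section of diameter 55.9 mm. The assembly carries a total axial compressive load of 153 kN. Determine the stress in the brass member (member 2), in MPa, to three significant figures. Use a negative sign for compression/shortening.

-51.8 MPa

A_1 = 448.6 mm².
A_2 = 2454 mm².
Equal strain + equilibrium ⇒ each member carries load in proportion to AE: A₁E₁ = 52040000 N, A₂E₂ = 255200000 N, ΣAE = 307300000 N.
σ₂ = P·E₂/ΣAE = -153000·104000/307300000 = -51.78 MPa.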